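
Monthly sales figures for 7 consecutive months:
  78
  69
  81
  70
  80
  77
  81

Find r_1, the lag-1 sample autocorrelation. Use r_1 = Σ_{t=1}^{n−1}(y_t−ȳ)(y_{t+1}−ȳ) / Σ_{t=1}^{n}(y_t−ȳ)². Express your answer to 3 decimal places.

Mean ȳ = (78 + 69 + 81 + 70 + 80 + 77 + 81)/7 = 76.5714
Σ(y_t−ȳ)(y_{t+1}−ȳ) = (-10.8163) + (-33.5306) + (-29.1020) + (-22.5306) + (1.4694) + (1.8980) = -92.6122
Denominator Σ(y_t−ȳ)² = 153.7143
r_1 = -92.6122 / 153.7143 = -0.602

-0.602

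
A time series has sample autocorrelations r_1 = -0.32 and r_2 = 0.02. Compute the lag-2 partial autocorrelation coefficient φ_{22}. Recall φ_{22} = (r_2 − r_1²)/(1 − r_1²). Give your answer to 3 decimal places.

φ_{22} = (r_2 − r_1²) / (1 − r_1²)
r_1² = (-0.32)² = 0.1024
Numerator = 0.02 − 0.1024 = -0.0824; denominator = 1 − 0.1024 = 0.8976
φ_{22} = -0.0824 / 0.8976 = -0.092

-0.092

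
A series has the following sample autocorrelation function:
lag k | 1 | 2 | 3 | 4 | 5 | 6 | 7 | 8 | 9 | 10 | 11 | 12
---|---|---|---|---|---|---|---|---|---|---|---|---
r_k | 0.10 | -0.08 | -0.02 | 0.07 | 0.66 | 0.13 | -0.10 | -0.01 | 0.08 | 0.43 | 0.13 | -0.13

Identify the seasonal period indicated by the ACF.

5

The largest autocorrelation is r_5 = 0.66, with a weaker echo at lag 10 (0.43); the remaining lags stay at or below 0.13.
The dominant spike at lag 5 indicates a seasonal period of 5.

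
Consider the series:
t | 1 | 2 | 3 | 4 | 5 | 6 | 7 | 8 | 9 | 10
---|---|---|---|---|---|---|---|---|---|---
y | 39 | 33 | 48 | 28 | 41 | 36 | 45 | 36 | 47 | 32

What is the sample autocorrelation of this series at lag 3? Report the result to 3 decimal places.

Mean ȳ = (39 + 33 + 48 + 28 + 41 + 36 + 45 + 36 + 47 + 32)/10 = 38.5000
Σ(y_t−ȳ)(y_{t+3}−ȳ) = (-5.2500) + (-13.7500) + (-23.7500) + (-68.2500) + (-6.2500) + (-21.2500) + (-42.2500) = -180.7500
Denominator Σ(y_t−ȳ)² = 406.5000
r_3 = -180.7500 / 406.5000 = -0.445

-0.445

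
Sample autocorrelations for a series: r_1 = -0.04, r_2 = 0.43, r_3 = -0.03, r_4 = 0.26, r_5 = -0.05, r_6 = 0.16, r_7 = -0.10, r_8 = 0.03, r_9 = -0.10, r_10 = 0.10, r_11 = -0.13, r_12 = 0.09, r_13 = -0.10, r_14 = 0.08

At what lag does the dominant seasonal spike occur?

2

The largest autocorrelation is r_2 = 0.43, with weaker echoes at lags 4 (0.26) and 6 (0.16); the remaining lags stay at or below 0.10.
The dominant spike at lag 2 indicates a seasonal period of 2.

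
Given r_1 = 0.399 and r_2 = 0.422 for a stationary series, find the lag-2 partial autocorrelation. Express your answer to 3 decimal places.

φ_{22} = (r_2 − r_1²) / (1 − r_1²)
r_1² = (0.399)² = 0.159201
Numerator = 0.422 − 0.1592 = 0.2628; denominator = 1 − 0.1592 = 0.8408
φ_{22} = 0.2628 / 0.8408 = 0.313

0.313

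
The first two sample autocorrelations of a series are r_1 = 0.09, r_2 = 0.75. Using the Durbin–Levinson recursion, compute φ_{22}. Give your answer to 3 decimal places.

0.748

φ_{22} = (r_2 − r_1²) / (1 − r_1²)
r_1² = (0.09)² = 0.0081
Numerator = 0.75 − 0.0081 = 0.7419; denominator = 1 − 0.0081 = 0.9919
φ_{22} = 0.7419 / 0.9919 = 0.748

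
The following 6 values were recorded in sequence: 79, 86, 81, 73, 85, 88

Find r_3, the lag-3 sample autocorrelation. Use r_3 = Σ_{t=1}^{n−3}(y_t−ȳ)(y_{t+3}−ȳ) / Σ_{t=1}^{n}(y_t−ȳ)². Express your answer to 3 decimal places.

0.217

Mean ȳ = (79 + 86 + 81 + 73 + 85 + 88)/6 = 82.0000
Deviations from mean: -3.0000, 4.0000, -1.0000, -9.0000, 3.0000, 6.0000
Numerator Σ_{t=1}^{3}(y_t−ȳ)(y_{t+3}−ȳ) = 33.0000
Denominator Σ(y_t−ȳ)² = 152.0000
r_3 = 33.0000 / 152.0000 = 0.217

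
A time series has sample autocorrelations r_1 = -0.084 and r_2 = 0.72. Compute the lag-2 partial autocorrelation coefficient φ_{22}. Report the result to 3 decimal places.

φ_{22} = (r_2 − r_1²) / (1 − r_1²)
r_1² = (-0.084)² = 0.007056
Numerator = 0.72 − 0.0071 = 0.7129; denominator = 1 − 0.0071 = 0.9929
φ_{22} = 0.7129 / 0.9929 = 0.718

0.718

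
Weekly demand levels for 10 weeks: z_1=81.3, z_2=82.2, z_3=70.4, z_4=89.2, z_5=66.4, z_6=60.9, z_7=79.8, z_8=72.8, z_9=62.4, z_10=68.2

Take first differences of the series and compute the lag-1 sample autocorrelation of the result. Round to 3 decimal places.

First differences Δz: 0.9, -11.8, 18.8, -22.8, -5.5, 18.9, -7.0, -10.4, 5.8
Mean of differences = -1.4556
Numerator Σ(Δz_t−Δz̄)(Δz_{t+1}−Δz̄) = -790.4086
Denominator Σ(Δz_t−Δz̄)² = 1572.5222
r_1(Δz) = -790.4086 / 1572.5222 = -0.503

-0.503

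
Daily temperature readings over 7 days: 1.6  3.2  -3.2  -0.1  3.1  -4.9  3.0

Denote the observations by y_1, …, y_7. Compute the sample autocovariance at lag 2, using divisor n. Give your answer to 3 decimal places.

Mean ȳ = (1.6 + 3.2 − 3.2 − 0.1 + 3.1 − 4.9 + 3.0)/7 = 0.3857
Deviations: 1.2143, 2.8143, -3.5857, -0.4857, 2.7143, -5.2857, 2.6143
Σ_{t=1}^{5}(y_t−ȳ)(y_{t+2}−ȳ) = -5.7904
γ_2 = -5.7904 / 7 = -0.827

-0.827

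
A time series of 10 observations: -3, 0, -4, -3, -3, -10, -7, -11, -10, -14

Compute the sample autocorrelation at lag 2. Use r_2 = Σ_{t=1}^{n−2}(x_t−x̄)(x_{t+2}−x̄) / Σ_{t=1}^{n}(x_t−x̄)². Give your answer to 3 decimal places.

0.416

Mean x̄ = (-3 + 0 − 4 − 3 − 3 − 10 − 7 − 11 − 10 − 14)/10 = -6.5000
Numerator Σ_{t=1}^{8}(x_t−x̄)(x_{t+2}−x̄) = 77.5000
Denominator Σ(x_t−x̄)² = 186.5000
r_2 = 77.5000 / 186.5000 = 0.416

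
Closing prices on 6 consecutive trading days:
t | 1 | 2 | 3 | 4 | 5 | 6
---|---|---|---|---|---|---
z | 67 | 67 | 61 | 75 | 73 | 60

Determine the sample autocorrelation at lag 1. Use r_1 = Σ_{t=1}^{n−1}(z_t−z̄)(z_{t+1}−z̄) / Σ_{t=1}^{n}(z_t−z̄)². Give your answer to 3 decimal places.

Mean z̄ = (67 + 67 + 61 + 75 + 73 + 60)/6 = 67.1667
Deviations from mean: -0.1667, -0.1667, -6.1667, 7.8333, 5.8333, -7.1667
Σ(z_t−z̄)(z_{t+1}−z̄) = (0.0278) + (1.0278) + (-48.3056) + (45.6944) + (-41.8056) = -43.3611
Denominator Σ(z_t−z̄)² = 184.8333
r_1 = -43.3611 / 184.8333 = -0.235

-0.235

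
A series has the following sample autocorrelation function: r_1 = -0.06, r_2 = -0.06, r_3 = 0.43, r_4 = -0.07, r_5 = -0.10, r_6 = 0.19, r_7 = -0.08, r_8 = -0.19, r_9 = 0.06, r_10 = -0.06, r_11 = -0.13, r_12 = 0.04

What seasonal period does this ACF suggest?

The largest autocorrelation is r_3 = 0.43, with a weaker echo at lag 6 (0.19); the remaining lags stay at or below 0.06.
The dominant spike at lag 3 indicates a seasonal period of 3.

3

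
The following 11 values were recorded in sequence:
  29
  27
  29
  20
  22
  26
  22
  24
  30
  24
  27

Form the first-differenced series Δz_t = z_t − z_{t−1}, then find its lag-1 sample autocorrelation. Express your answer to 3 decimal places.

-0.471

First differences Δz: -2, 2, -9, 2, 4, -4, 2, 6, -6, 3
Mean of differences = -0.2000
Numerator Σ(Δz_t−Δz̄)(Δz_{t+1}−Δz̄) = -98.6400
Denominator Σ(Δz_t−Δz̄)² = 209.6000
r_1(Δz) = -98.6400 / 209.6000 = -0.471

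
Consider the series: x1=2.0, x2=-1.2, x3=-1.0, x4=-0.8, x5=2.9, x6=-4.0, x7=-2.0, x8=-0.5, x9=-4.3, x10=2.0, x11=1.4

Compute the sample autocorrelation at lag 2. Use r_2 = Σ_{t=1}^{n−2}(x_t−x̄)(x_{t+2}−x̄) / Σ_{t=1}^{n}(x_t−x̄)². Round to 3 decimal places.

-0.145

Mean x̄ = (2.0 − 1.2 − 1.0 − 0.8 + 2.9 − 4.0 − 2.0 − 0.5 − 4.3 + 2.0 + 1.4)/11 = -0.5000
Numerator Σ_{t=1}^{9}(x_t−x̄)(x_{t+2}−x̄) = -8.3100
Denominator Σ(x_t−x̄)² = 57.4400
r_2 = -8.3100 / 57.4400 = -0.145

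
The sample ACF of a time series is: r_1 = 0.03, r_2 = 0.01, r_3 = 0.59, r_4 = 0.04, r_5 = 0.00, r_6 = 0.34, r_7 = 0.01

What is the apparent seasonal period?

3

The largest autocorrelation is r_3 = 0.59, with a weaker echo at lag 6 (0.34); the remaining lags stay at or below 0.04.
The dominant spike at lag 3 indicates a seasonal period of 3.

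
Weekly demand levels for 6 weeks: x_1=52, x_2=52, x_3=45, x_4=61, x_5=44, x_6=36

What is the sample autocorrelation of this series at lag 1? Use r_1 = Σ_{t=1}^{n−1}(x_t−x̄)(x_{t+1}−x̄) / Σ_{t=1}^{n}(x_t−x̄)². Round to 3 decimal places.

-0.115

Mean x̄ = (52 + 52 + 45 + 61 + 44 + 36)/6 = 48.3333
Numerator Σ_{t=1}^{5}(x_t−x̄)(x_{t+1}−x̄) = -42.4444
Denominator Σ(x_t−x̄)² = 369.3333
r_1 = -42.4444 / 369.3333 = -0.115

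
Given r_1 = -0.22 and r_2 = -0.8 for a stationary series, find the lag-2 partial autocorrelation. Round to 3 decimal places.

-0.892

φ_{22} = (r_2 − r_1²) / (1 − r_1²)
r_1² = (-0.22)² = 0.0484
Numerator = -0.8 − 0.0484 = -0.8484; denominator = 1 − 0.0484 = 0.9516
φ_{22} = -0.8484 / 0.9516 = -0.892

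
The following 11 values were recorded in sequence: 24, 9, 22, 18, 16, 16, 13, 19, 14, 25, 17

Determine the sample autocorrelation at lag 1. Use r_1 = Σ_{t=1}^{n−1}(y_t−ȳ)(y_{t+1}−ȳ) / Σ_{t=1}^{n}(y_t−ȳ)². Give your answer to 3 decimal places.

Mean ȳ = (24 + 9 + 22 + 18 + 16 + 16 + 13 + 19 + 14 + 25 + 17)/11 = 17.5455
Numerator Σ_{t=1}^{10}(y_t−ȳ)(y_{t+1}−ȳ) = -124.7521
Denominator Σ(y_t−ȳ)² = 230.7273
r_1 = -124.7521 / 230.7273 = -0.541

-0.541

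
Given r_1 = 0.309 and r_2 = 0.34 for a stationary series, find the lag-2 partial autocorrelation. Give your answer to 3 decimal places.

0.270

φ_{22} = (r_2 − r_1²) / (1 − r_1²)
r_1² = (0.309)² = 0.095481
Numerator = 0.34 − 0.0955 = 0.2445; denominator = 1 − 0.0955 = 0.9045
φ_{22} = 0.2445 / 0.9045 = 0.270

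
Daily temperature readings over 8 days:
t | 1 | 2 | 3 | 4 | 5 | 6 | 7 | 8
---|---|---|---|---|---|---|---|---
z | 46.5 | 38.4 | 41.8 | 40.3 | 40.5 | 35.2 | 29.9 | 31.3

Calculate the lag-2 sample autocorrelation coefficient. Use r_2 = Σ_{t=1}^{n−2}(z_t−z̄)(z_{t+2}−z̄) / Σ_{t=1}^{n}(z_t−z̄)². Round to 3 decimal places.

Mean z̄ = (46.5 + 38.4 + 41.8 + 40.3 + 40.5 + 35.2 + 29.9 + 31.3)/8 = 37.9875
Deviations from mean: 8.5125, 0.4125, 3.8125, 2.3125, 2.5125, -2.7875, -8.0875, -6.6875
Σ(z_t−z̄)(z_{t+2}−z̄) = (32.4539) + (0.9539) + (9.5789) + (-6.4461) + (-20.3198) + (18.6414) = 34.8622
Denominator Σ(z_t−z̄)² = 216.7288
r_2 = 34.8622 / 216.7288 = 0.161

0.161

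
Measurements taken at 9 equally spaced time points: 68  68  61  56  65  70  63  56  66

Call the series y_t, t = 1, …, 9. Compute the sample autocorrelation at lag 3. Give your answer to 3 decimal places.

-0.165

Mean ȳ = (68 + 68 + 61 + 56 + 65 + 70 + 63 + 56 + 66)/9 = 63.6667
Numerator Σ_{t=1}^{6}(y_t−ȳ)(y_{t+3}−ȳ) = -34.6667
Denominator Σ(y_t−ȳ)² = 210.0000
r_3 = -34.6667 / 210.0000 = -0.165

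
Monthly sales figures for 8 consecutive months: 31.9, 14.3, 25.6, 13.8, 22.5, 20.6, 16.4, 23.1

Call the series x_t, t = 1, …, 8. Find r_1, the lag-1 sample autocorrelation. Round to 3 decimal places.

-0.589

Mean x̄ = (31.9 + 14.3 + 25.6 + 13.8 + 22.5 + 20.6 + 16.4 + 23.1)/8 = 21.0250
Deviations from mean: 10.8750, -6.7250, 4.5750, -7.2250, 1.4750, -0.4250, -4.6250, 2.0750
Numerator Σ_{t=1}^{7}(x_t−x̄)(x_{t+1}−x̄) = -155.8706
Denominator Σ(x_t−x̄)² = 264.6750
r_1 = -155.8706 / 264.6750 = -0.589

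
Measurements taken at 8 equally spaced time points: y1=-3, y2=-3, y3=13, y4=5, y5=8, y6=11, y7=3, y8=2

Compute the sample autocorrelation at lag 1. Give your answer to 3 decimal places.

0.061

Mean ȳ = (-3 − 3 + 13 + 5 + 8 + 11 + 3 + 2)/8 = 4.5000
Deviations from mean: -7.5000, -7.5000, 8.5000, 0.5000, 3.5000, 6.5000, -1.5000, -2.5000
Numerator Σ_{t=1}^{7}(y_t−ȳ)(y_{t+1}−ȳ) = 15.2500
Denominator Σ(y_t−ȳ)² = 248.0000
r_1 = 15.2500 / 248.0000 = 0.061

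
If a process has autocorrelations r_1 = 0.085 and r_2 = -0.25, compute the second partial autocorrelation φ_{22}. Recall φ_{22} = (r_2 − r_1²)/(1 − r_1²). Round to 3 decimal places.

φ_{22} = (r_2 − r_1²) / (1 − r_1²)
r_1² = (0.085)² = 0.007225
Numerator = -0.25 − 0.0072 = -0.2572; denominator = 1 − 0.0072 = 0.9928
φ_{22} = -0.2572 / 0.9928 = -0.259

-0.259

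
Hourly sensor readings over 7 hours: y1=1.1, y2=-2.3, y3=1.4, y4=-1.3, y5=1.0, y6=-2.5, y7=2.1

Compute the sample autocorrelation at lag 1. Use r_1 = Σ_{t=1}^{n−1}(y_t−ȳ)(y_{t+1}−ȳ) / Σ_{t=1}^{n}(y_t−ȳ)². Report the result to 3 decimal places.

Mean ȳ = (1.1 − 2.3 + 1.4 − 1.3 + 1.0 − 2.5 + 2.1)/7 = -0.0714
Deviations from mean: 1.1714, -2.2286, 1.4714, -1.2286, 1.0714, -2.4286, 2.1714
Σ(y_t−ȳ)(y_{t+1}−ȳ) = (-2.6106) + (-3.2792) + (-1.8078) + (-1.3163) + (-2.6020) + (-5.2735) = -16.8894
Denominator Σ(y_t−ȳ)² = 21.7743
r_1 = -16.8894 / 21.7743 = -0.776

-0.776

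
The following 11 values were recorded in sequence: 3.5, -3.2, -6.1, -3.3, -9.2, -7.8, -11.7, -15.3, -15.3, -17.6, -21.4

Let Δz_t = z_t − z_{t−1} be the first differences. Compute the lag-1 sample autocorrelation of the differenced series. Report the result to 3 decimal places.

-0.456

First differences Δz: -6.7, -2.9, 2.8, -5.9, 1.4, -3.9, -3.6, 0.0, -2.3, -3.8
Mean of differences = -2.4900
Numerator Σ(Δz_t−Δz̄)(Δz_{t+1}−Δz̄) = -38.2061
Denominator Σ(Δz_t−Δz̄)² = 83.8090
r_1(Δz) = -38.2061 / 83.8090 = -0.456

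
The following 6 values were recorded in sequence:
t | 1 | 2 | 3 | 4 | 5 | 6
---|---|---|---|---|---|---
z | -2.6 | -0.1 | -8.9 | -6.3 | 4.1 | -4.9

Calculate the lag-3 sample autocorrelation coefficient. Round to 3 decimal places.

0.281

Mean z̄ = (-2.6 − 0.1 − 8.9 − 6.3 + 4.1 − 4.9)/6 = -3.1167
Deviations from mean: 0.5167, 3.0167, -5.7833, -3.1833, 7.2167, -1.7833
Σ(z_t−z̄)(z_{t+3}−z̄) = (-1.6447) + (21.7703) + (10.3136) = 30.4392
Denominator Σ(z_t−z̄)² = 108.2083
r_3 = 30.4392 / 108.2083 = 0.281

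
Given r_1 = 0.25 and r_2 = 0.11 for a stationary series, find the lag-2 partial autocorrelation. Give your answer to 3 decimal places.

0.051

φ_{22} = (r_2 − r_1²) / (1 − r_1²)
r_1² = (0.25)² = 0.0625
Numerator = 0.11 − 0.0625 = 0.0475; denominator = 1 − 0.0625 = 0.9375
φ_{22} = 0.0475 / 0.9375 = 0.051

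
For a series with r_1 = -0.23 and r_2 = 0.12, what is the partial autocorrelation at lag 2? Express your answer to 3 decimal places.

φ_{22} = (r_2 − r_1²) / (1 − r_1²)
r_1² = (-0.23)² = 0.0529
Numerator = 0.12 − 0.0529 = 0.0671; denominator = 1 − 0.0529 = 0.9471
φ_{22} = 0.0671 / 0.9471 = 0.071

0.071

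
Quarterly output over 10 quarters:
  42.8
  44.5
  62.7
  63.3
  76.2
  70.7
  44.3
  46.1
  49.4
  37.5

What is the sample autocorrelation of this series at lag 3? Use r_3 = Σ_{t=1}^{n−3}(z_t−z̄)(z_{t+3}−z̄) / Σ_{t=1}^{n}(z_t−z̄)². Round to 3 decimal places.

-0.214

Mean z̄ = (42.8 + 44.5 + 62.7 + 63.3 + 76.2 + 70.7 + 44.3 + 46.1 + 49.4 + 37.5)/10 = 53.7500
Σ(z_t−z̄)(z_{t+3}−z̄) = (-104.5725) + (-207.6625) + (151.7025) + (-90.2475) + (-171.7425) + (-73.7325) + (153.5625) = -342.6925
Denominator Σ(z_t−z̄)² = 1598.8850
r_3 = -342.6925 / 1598.8850 = -0.214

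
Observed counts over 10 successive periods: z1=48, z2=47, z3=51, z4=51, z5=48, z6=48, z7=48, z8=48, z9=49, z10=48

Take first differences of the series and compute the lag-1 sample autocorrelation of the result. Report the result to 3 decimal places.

-0.179

First differences Δz: -1, 4, 0, -3, 0, 0, 0, 1, -1
Mean of differences = 0.0000
Numerator Σ(Δz_t−Δz̄)(Δz_{t+1}−Δz̄) = -5.0000
Denominator Σ(Δz_t−Δz̄)² = 28.0000
r_1(Δz) = -5.0000 / 28.0000 = -0.179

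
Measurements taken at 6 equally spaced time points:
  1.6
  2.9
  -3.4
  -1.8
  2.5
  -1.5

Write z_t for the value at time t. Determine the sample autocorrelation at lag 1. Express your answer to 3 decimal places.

-0.215

Mean z̄ = (1.6 + 2.9 − 3.4 − 1.8 + 2.5 − 1.5)/6 = 0.0500
Numerator Σ_{t=1}^{5}(z_t−z̄)(z_{t+1}−z̄) = -7.3625
Denominator Σ(z_t−z̄)² = 34.2550
r_1 = -7.3625 / 34.2550 = -0.215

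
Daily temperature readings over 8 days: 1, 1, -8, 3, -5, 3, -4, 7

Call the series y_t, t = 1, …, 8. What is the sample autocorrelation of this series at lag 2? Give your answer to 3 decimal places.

0.479

Mean ȳ = (1 + 1 − 8 + 3 − 5 + 3 − 4 + 7)/8 = -0.2500
Numerator Σ_{t=1}^{6}(y_t−ȳ)(y_{t+2}−ȳ) = 83.1250
Denominator Σ(y_t−ȳ)² = 173.5000
r_2 = 83.1250 / 173.5000 = 0.479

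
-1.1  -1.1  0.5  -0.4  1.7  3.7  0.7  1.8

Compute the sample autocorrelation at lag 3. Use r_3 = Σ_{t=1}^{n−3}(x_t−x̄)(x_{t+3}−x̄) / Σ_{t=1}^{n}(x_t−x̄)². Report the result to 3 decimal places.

Mean x̄ = (-1.1 − 1.1 + 0.5 − 0.4 + 1.7 + 3.7 + 0.7 + 1.8)/8 = 0.7250
Deviations from mean: -1.8250, -1.8250, -0.2250, -1.1250, 0.9750, 2.9750, -0.0250, 1.0750
Numerator Σ_{t=1}^{5}(x_t−x̄)(x_{t+3}−x̄) = 0.6806
Denominator Σ(x_t−x̄)² = 18.9350
r_3 = 0.6806 / 18.9350 = 0.036

0.036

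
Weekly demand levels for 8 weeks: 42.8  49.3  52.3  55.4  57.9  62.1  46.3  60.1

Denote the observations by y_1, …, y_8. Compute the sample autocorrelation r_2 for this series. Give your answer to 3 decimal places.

0.135

Mean ȳ = (42.8 + 49.3 + 52.3 + 55.4 + 57.9 + 62.1 + 46.3 + 60.1)/8 = 53.2750
Deviations from mean: -10.4750, -3.9750, -0.9750, 2.1250, 4.6250, 8.8250, -6.9750, 6.8250
Σ(y_t−ȳ)(y_{t+2}−ȳ) = (10.2131) + (-8.4469) + (-4.5094) + (18.7531) + (-32.2594) + (60.2306) = 43.9813
Denominator Σ(y_t−ȳ)² = 325.4950
r_2 = 43.9813 / 325.4950 = 0.135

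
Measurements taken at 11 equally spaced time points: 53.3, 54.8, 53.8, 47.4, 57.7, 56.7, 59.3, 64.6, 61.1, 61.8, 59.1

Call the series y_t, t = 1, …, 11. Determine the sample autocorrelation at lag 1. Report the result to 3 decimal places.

Mean ȳ = (53.3 + 54.8 + 53.8 + 47.4 + 57.7 + 56.7 + 59.3 + 64.6 + 61.1 + 61.8 + 59.1)/11 = 57.2364
Numerator Σ_{t=1}^{10}(y_t−ȳ)(y_{t+1}−ȳ) = 115.6314
Denominator Σ(y_t−ȳ)² = 228.2055
r_1 = 115.6314 / 228.2055 = 0.507

0.507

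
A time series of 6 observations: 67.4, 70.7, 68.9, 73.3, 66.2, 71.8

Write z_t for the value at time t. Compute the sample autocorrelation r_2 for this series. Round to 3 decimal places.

Mean z̄ = (67.4 + 70.7 + 68.9 + 73.3 + 66.2 + 71.8)/6 = 69.7167
Deviations from mean: -2.3167, 0.9833, -0.8167, 3.5833, -3.5167, 2.0833
Σ(z_t−z̄)(z_{t+2}−z̄) = (1.8919) + (3.5236) + (2.8719) + (7.4653) = 15.7528
Denominator Σ(z_t−z̄)² = 36.5483
r_2 = 15.7528 / 36.5483 = 0.431

0.431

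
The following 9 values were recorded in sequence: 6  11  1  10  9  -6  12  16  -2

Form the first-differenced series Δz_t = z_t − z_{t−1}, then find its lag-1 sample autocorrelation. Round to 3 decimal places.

-0.368

First differences Δz: 5, -10, 9, -1, -15, 18, 4, -18
Mean of differences = -1.0000
Numerator Σ(Δz_t−Δz̄)(Δz_{t+1}−Δz̄) = -400.0000
Denominator Σ(Δz_t−Δz̄)² = 1088.0000
r_1(Δz) = -400.0000 / 1088.0000 = -0.368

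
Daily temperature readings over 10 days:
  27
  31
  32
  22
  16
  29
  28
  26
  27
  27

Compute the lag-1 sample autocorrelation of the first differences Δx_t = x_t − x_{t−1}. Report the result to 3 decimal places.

First differences Δx: 4, 1, -10, -6, 13, -1, -2, 1, 0
Mean of differences = 0.0000
Numerator Σ(Δx_t−Δx̄)(Δx_{t+1}−Δx̄) = -37.0000
Denominator Σ(Δx_t−Δx̄)² = 328.0000
r_1(Δx) = -37.0000 / 328.0000 = -0.113

-0.113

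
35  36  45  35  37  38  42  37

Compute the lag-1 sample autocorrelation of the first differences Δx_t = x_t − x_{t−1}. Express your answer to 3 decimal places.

First differences Δx: 1, 9, -10, 2, 1, 4, -5
Mean of differences = 0.2857
Numerator Σ(Δx_t−Δx̄)(Δx_{t+1}−Δx̄) = -116.7959
Denominator Σ(Δx_t−Δx̄)² = 227.4286
r_1(Δx) = -116.7959 / 227.4286 = -0.514

-0.514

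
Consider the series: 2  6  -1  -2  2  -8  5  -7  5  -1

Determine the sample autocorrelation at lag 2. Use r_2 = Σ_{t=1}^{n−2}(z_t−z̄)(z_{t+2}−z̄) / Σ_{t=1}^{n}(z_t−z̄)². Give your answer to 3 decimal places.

0.465

Mean z̄ = (2 + 6 − 1 − 2 + 2 − 8 + 5 − 7 + 5 − 1)/10 = 0.1000
Numerator Σ_{t=1}^{8}(z_t−z̄)(z_{t+2}−z̄) = 99.0800
Denominator Σ(z_t−z̄)² = 212.9000
r_2 = 99.0800 / 212.9000 = 0.465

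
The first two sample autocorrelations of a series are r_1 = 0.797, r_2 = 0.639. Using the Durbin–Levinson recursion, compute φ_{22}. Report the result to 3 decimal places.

φ_{22} = (r_2 − r_1²) / (1 − r_1²)
r_1² = (0.797)² = 0.635209
Numerator = 0.639 − 0.6352 = 0.0038; denominator = 1 − 0.6352 = 0.3648
φ_{22} = 0.0038 / 0.3648 = 0.010

0.010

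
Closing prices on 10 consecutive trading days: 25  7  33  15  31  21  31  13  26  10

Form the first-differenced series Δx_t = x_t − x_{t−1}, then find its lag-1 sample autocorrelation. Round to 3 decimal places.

First differences Δx: -18, 26, -18, 16, -10, 10, -18, 13, -16
Mean of differences = -1.6667
Numerator Σ(Δx_t−Δx̄)(Δx_{t+1}−Δx̄) = -2077.1111
Denominator Σ(Δx_t−Δx̄)² = 2504.0000
r_1(Δx) = -2077.1111 / 2504.0000 = -0.830

-0.830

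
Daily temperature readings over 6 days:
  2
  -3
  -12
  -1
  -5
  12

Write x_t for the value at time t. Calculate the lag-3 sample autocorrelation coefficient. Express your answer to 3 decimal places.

Mean x̄ = (2 − 3 − 12 − 1 − 5 + 12)/6 = -1.1667
Deviations from mean: 3.1667, -1.8333, -10.8333, 0.1667, -3.8333, 13.1667
Σ(x_t−x̄)(x_{t+3}−x̄) = (0.5278) + (7.0278) + (-142.6389) = -135.0833
Denominator Σ(x_t−x̄)² = 318.8333
r_3 = -135.0833 / 318.8333 = -0.424

-0.424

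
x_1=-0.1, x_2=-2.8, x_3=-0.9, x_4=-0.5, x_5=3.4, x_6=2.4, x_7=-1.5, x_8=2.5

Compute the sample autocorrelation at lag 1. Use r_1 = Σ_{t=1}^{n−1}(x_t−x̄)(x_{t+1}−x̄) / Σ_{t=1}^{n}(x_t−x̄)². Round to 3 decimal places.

Mean x̄ = (-0.1 − 2.8 − 0.9 − 0.5 + 3.4 + 2.4 − 1.5 + 2.5)/8 = 0.3125
Deviations from mean: -0.4125, -3.1125, -1.2125, -0.8125, 3.0875, 2.0875, -1.8125, 2.1875
Σ(x_t−x̄)(x_{t+1}−x̄) = (1.2839) + (3.7739) + (0.9852) + (-2.5086) + (6.4452) + (-3.7836) + (-3.9648) = 2.2311
Denominator Σ(x_t−x̄)² = 33.9488
r_1 = 2.2311 / 33.9488 = 0.066

0.066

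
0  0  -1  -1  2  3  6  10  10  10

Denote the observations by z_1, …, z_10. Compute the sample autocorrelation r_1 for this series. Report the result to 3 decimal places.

0.778

Mean z̄ = (0 + 0 − 1 − 1 + 2 + 3 + 6 + 10 + 10 + 10)/10 = 3.9000
Numerator Σ_{t=1}^{9}(z_t−z̄)(z_{t+1}−z̄) = 154.6900
Denominator Σ(z_t−z̄)² = 198.9000
r_1 = 154.6900 / 198.9000 = 0.778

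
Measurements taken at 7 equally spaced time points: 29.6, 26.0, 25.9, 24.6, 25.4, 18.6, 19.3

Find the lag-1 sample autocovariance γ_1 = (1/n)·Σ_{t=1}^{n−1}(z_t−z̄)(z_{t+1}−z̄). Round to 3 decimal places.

4.951

Mean z̄ = (29.6 + 26.0 + 25.9 + 24.6 + 25.4 + 18.6 + 19.3)/7 = 24.2000
Deviations: 5.4000, 1.8000, 1.7000, 0.4000, 1.2000, -5.6000, -4.9000
Σ_{t=1}^{6}(z_t−z̄)(z_{t+1}−z̄) = 34.6600
γ_1 = 34.6600 / 7 = 4.951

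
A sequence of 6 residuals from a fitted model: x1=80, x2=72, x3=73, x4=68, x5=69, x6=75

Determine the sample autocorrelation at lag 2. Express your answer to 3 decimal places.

-0.062

Mean x̄ = (80 + 72 + 73 + 68 + 69 + 75)/6 = 72.8333
Deviations from mean: 7.1667, -0.8333, 0.1667, -4.8333, -3.8333, 2.1667
Σ(x_t−x̄)(x_{t+2}−x̄) = (1.1944) + (4.0278) + (-0.6389) + (-10.4722) = -5.8889
Denominator Σ(x_t−x̄)² = 94.8333
r_2 = -5.8889 / 94.8333 = -0.062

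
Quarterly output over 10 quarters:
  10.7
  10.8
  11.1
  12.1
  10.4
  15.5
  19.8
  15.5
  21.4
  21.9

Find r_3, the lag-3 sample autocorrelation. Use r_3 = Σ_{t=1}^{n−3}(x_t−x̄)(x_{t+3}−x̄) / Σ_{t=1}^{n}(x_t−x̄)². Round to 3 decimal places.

0.258

Mean x̄ = (10.7 + 10.8 + 11.1 + 12.1 + 10.4 + 15.5 + 19.8 + 15.5 + 21.4 + 21.9)/10 = 14.9200
Σ(x_t−x̄)(x_{t+3}−x̄) = (11.9004) + (18.6224) + (-2.2156) + (-13.7616) + (-2.6216) + (3.7584) + (34.0624) = 49.7448
Denominator Σ(x_t−x̄)² = 192.9560
r_3 = 49.7448 / 192.9560 = 0.258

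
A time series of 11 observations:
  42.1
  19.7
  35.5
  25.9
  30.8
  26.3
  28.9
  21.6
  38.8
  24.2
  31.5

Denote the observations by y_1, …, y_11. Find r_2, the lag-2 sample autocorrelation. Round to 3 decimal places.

0.422

Mean ȳ = (42.1 + 19.7 + 35.5 + 25.9 + 30.8 + 26.3 + 28.9 + 21.6 + 38.8 + 24.2 + 31.5)/11 = 29.5727
Numerator Σ_{t=1}^{9}(y_t−ȳ)(y_{t+2}−ȳ) = 209.4849
Denominator Σ(y_t−ȳ)² = 496.9818
r_2 = 209.4849 / 496.9818 = 0.422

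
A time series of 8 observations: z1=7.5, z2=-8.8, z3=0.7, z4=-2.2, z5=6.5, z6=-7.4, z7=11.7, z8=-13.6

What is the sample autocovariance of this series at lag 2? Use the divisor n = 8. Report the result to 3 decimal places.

27.434

Mean z̄ = (7.5 − 8.8 + 0.7 − 2.2 + 6.5 − 7.4 + 11.7 − 13.6)/8 = -0.7000
Σ_{t=1}^{6}(z_t−z̄)(z_{t+2}−z̄) = 219.4700
γ_2 = 219.4700 / 8 = 27.434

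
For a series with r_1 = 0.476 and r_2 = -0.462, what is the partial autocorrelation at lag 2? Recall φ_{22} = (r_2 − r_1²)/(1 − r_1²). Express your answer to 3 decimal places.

-0.890

φ_{22} = (r_2 − r_1²) / (1 − r_1²)
r_1² = (0.476)² = 0.226576
Numerator = -0.462 − 0.2266 = -0.6886; denominator = 1 − 0.2266 = 0.7734
φ_{22} = -0.6886 / 0.7734 = -0.890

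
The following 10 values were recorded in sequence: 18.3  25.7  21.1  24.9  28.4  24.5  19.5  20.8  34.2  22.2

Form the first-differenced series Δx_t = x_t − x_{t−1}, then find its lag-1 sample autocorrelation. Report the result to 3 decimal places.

First differences Δx: 7.4, -4.6, 3.8, 3.5, -3.9, -5.0, 1.3, 13.4, -12.0
Mean of differences = 0.4333
Numerator Σ(Δx_t−Δx̄)(Δx_{t+1}−Δx̄) = -186.1211
Denominator Σ(Δx_t−Δx̄)² = 466.3800
r_1(Δx) = -186.1211 / 466.3800 = -0.399

-0.399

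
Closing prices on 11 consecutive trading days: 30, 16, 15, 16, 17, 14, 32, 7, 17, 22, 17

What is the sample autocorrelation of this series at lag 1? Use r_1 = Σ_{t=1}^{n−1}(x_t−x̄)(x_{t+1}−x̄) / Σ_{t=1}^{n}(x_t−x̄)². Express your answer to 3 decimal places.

-0.412

Mean x̄ = (30 + 16 + 15 + 16 + 17 + 14 + 32 + 7 + 17 + 22 + 17)/11 = 18.4545
Numerator Σ_{t=1}^{10}(x_t−x̄)(x_{t+1}−x̄) = -210.4793
Denominator Σ(x_t−x̄)² = 510.7273
r_1 = -210.4793 / 510.7273 = -0.412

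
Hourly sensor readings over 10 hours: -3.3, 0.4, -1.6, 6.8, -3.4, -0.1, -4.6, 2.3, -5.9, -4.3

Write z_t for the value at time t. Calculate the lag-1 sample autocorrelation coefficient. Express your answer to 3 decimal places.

Mean z̄ = (-3.3 + 0.4 − 1.6 + 6.8 − 3.4 − 0.1 − 4.6 + 2.3 − 5.9 − 4.3)/10 = -1.3700
Numerator Σ_{t=1}^{9}(z_t−z̄)(z_{t+1}−z̄) = -44.1739
Denominator Σ(z_t−z̄)² = 132.4010
r_1 = -44.1739 / 132.4010 = -0.334

-0.334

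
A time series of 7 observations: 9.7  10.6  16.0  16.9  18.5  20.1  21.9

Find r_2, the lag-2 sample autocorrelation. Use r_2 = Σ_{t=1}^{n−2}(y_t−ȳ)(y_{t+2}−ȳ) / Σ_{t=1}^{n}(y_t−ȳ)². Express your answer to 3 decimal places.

Mean ȳ = (9.7 + 10.6 + 16.0 + 16.9 + 18.5 + 20.1 + 21.9)/7 = 16.2429
Numerator Σ_{t=1}^{5}(y_t−ȳ)(y_{t+2}−ȳ) = 12.6363
Denominator Σ(y_t−ȳ)² = 127.1171
r_2 = 12.6363 / 127.1171 = 0.099

0.099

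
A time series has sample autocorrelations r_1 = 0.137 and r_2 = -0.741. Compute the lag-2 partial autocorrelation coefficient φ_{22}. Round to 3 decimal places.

-0.774

φ_{22} = (r_2 − r_1²) / (1 − r_1²)
r_1² = (0.137)² = 0.018769
Numerator = -0.741 − 0.0188 = -0.7598; denominator = 1 − 0.0188 = 0.9812
φ_{22} = -0.7598 / 0.9812 = -0.774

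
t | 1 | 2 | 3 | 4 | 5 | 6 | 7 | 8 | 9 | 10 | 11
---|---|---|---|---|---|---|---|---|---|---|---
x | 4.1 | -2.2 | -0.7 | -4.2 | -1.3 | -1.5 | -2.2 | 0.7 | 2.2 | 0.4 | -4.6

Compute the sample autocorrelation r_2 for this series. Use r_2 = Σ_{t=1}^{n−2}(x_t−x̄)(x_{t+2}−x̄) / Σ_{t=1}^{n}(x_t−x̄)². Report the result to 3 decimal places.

-0.099

Mean x̄ = (4.1 − 2.2 − 0.7 − 4.2 − 1.3 − 1.5 − 2.2 + 0.7 + 2.2 + 0.4 − 4.6)/11 = -0.8455
Numerator Σ_{t=1}^{9}(x_t−x̄)(x_{t+2}−x̄) = -6.6378
Denominator Σ(x_t−x̄)² = 67.3473
r_2 = -6.6378 / 67.3473 = -0.099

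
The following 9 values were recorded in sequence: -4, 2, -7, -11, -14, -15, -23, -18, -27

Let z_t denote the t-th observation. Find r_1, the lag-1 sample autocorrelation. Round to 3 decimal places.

Mean z̄ = (-4 + 2 − 7 − 11 − 14 − 15 − 23 − 18 − 27)/9 = -13.0000
Numerator Σ_{t=1}^{8}(z_t−z̄)(z_{t+1}−z̄) = 377.0000
Denominator Σ(z_t−z̄)² = 672.0000
r_1 = 377.0000 / 672.0000 = 0.561

0.561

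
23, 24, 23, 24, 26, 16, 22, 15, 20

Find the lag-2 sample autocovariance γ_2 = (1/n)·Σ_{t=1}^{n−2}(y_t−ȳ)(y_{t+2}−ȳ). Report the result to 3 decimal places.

Mean ȳ = (23 + 24 + 23 + 24 + 26 + 16 + 22 + 15 + 20)/9 = 21.4444
Σ_{t=1}^{7}(y_t−ȳ)(y_{t+2}−ȳ) = 38.9383
γ_2 = 38.9383 / 9 = 4.326

4.326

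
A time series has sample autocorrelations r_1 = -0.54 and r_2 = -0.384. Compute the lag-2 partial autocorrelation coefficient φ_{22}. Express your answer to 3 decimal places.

-0.954

φ_{22} = (r_2 − r_1²) / (1 − r_1²)
r_1² = (-0.54)² = 0.2916
Numerator = -0.384 − 0.2916 = -0.6756; denominator = 1 − 0.2916 = 0.7084
φ_{22} = -0.6756 / 0.7084 = -0.954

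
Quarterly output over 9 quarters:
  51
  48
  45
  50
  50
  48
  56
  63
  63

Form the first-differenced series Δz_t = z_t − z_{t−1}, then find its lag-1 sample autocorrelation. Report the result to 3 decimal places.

0.065

First differences Δz: -3, -3, 5, 0, -2, 8, 7, 0
Mean of differences = 1.5000
Numerator Σ(Δz_t−Δz̄)(Δz_{t+1}−Δz̄) = 9.2500
Denominator Σ(Δz_t−Δz̄)² = 142.0000
r_1(Δz) = 9.2500 / 142.0000 = 0.065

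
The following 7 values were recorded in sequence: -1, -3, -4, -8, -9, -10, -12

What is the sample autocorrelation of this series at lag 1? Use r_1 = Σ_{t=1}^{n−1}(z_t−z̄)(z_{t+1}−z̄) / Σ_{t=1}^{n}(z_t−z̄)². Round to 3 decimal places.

0.560

Mean z̄ = (-1 − 3 − 4 − 8 − 9 − 10 − 12)/7 = -6.7143
Numerator Σ_{t=1}^{6}(z_t−z̄)(z_{t+1}−z̄) = 55.6327
Denominator Σ(z_t−z̄)² = 99.4286
r_1 = 55.6327 / 99.4286 = 0.560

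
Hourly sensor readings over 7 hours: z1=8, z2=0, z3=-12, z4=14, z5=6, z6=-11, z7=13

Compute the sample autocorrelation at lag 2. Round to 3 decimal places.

Mean z̄ = (8 + 0 − 12 + 14 + 6 − 11 + 13)/7 = 2.5714
Deviations from mean: 5.4286, -2.5714, -14.5714, 11.4286, 3.4286, -13.5714, 10.4286
Σ(z_t−z̄)(z_{t+2}−z̄) = (-79.1020) + (-29.3878) + (-49.9592) + (-155.1020) + (35.7551) = -277.7959
Denominator Σ(z_t−z̄)² = 683.7143
r_2 = -277.7959 / 683.7143 = -0.406

-0.406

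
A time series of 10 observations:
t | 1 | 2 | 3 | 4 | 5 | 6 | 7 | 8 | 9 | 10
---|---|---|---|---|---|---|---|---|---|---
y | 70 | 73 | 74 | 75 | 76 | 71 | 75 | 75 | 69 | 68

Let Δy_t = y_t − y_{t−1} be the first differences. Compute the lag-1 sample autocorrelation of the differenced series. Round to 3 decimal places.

First differences Δy: 3, 1, 1, 1, -5, 4, 0, -6, -1
Mean of differences = -0.2222
Numerator Σ(Δy_t−Δȳ)(Δy_{t+1}−Δȳ) = -14.9383
Denominator Σ(Δy_t−Δȳ)² = 89.5556
r_1(Δy) = -14.9383 / 89.5556 = -0.167

-0.167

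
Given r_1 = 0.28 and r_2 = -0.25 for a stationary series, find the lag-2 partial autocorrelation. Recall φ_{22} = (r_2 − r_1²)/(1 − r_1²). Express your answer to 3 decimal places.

-0.356

φ_{22} = (r_2 − r_1²) / (1 − r_1²)
r_1² = (0.28)² = 0.0784
Numerator = -0.25 − 0.0784 = -0.3284; denominator = 1 − 0.0784 = 0.9216
φ_{22} = -0.3284 / 0.9216 = -0.356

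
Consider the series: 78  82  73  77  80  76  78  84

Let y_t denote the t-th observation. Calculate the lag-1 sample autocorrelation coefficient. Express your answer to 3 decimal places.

Mean ȳ = (78 + 82 + 73 + 77 + 80 + 76 + 78 + 84)/8 = 78.5000
Deviations from mean: -0.5000, 3.5000, -5.5000, -1.5000, 1.5000, -2.5000, -0.5000, 5.5000
Numerator Σ_{t=1}^{7}(y_t−ȳ)(y_{t+1}−ȳ) = -20.2500
Denominator Σ(y_t−ȳ)² = 84.0000
r_1 = -20.2500 / 84.0000 = -0.241

-0.241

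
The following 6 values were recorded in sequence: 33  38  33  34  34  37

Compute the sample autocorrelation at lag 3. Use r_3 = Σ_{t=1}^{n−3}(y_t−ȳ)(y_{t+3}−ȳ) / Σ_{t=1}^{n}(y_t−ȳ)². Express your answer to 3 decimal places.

-0.223

Mean ȳ = (33 + 38 + 33 + 34 + 34 + 37)/6 = 34.8333
Numerator Σ_{t=1}^{3}(y_t−ȳ)(y_{t+3}−ȳ) = -5.0833
Denominator Σ(y_t−ȳ)² = 22.8333
r_3 = -5.0833 / 22.8333 = -0.223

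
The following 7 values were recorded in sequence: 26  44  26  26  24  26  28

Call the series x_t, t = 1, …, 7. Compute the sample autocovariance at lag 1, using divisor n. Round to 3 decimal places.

-6.822

Mean x̄ = (26 + 44 + 26 + 26 + 24 + 26 + 28)/7 = 28.5714
Σ_{t=1}^{6}(x_t−x̄)(x_{t+1}−x̄) = -47.7551
γ_1 = -47.7551 / 7 = -6.822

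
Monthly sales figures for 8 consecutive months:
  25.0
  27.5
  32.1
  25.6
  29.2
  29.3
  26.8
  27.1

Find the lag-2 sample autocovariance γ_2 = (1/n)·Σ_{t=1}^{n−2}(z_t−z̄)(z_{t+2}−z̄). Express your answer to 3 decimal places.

Mean z̄ = (25.0 + 27.5 + 32.1 + 25.6 + 29.2 + 29.3 + 26.8 + 27.1)/8 = 27.8250
Deviations: -2.8250, -0.3250, 4.2750, -2.2250, 1.3750, 1.4750, -1.0250, -0.7250
Σ_{t=1}^{6}(z_t−z̄)(z_{t+2}−z̄) = -11.2363
γ_2 = -11.2363 / 8 = -1.405

-1.405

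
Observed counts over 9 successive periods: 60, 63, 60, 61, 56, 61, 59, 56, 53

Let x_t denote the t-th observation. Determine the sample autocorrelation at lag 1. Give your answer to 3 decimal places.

0.209

Mean x̄ = (60 + 63 + 60 + 61 + 56 + 61 + 59 + 56 + 53)/9 = 58.7778
Numerator Σ_{t=1}^{8}(x_t−x̄)(x_{t+1}−x̄) = 16.6173
Denominator Σ(x_t−x̄)² = 79.5556
r_1 = 16.6173 / 79.5556 = 0.209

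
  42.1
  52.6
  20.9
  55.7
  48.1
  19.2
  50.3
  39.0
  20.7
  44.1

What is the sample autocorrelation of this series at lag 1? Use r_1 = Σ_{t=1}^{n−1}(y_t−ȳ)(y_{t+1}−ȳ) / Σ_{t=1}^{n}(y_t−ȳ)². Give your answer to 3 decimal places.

Mean ȳ = (42.1 + 52.6 + 20.9 + 55.7 + 48.1 + 19.2 + 50.3 + 39.0 + 20.7 + 44.1)/10 = 39.2700
Numerator Σ_{t=1}^{9}(y_t−ȳ)(y_{t+1}−ȳ) = -850.1379
Denominator Σ(y_t−ȳ)² = 1763.7810
r_1 = -850.1379 / 1763.7810 = -0.482

-0.482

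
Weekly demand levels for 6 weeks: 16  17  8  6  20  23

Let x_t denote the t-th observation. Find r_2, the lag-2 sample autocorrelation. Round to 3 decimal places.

Mean x̄ = (16 + 17 + 8 + 6 + 20 + 23)/6 = 15.0000
Deviations from mean: 1.0000, 2.0000, -7.0000, -9.0000, 5.0000, 8.0000
Numerator Σ_{t=1}^{4}(x_t−x̄)(x_{t+2}−x̄) = -132.0000
Denominator Σ(x_t−x̄)² = 224.0000
r_2 = -132.0000 / 224.0000 = -0.589

-0.589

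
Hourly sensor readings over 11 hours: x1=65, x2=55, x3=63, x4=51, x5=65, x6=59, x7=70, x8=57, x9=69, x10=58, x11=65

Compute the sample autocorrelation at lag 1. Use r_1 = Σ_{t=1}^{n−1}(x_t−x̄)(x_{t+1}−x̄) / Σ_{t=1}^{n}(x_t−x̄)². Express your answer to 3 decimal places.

-0.628

Mean x̄ = (65 + 55 + 63 + 51 + 65 + 59 + 70 + 57 + 69 + 58 + 65)/11 = 61.5455
Numerator Σ_{t=1}^{10}(x_t−x̄)(x_{t+1}−x̄) = -225.2066
Denominator Σ(x_t−x̄)² = 358.7273
r_1 = -225.2066 / 358.7273 = -0.628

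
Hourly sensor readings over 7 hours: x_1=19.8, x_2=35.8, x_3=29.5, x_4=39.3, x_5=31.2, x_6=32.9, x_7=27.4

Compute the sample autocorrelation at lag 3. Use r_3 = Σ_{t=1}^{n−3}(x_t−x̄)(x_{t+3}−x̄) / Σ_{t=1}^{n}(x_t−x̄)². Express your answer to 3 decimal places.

-0.523

Mean x̄ = (19.8 + 35.8 + 29.5 + 39.3 + 31.2 + 32.9 + 27.4)/7 = 30.8429
Deviations from mean: -11.0429, 4.9571, -1.3429, 8.4571, 0.3571, 2.0571, -3.4429
Numerator Σ_{t=1}^{4}(x_t−x̄)(x_{t+3}−x̄) = -123.4998
Denominator Σ(x_t−x̄)² = 236.0571
r_3 = -123.4998 / 236.0571 = -0.523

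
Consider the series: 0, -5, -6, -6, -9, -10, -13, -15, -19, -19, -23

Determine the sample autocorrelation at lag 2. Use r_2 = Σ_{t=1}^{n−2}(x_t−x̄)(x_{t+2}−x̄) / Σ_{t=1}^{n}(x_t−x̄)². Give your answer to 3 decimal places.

0.468

Mean x̄ = (0 − 5 − 6 − 6 − 9 − 10 − 13 − 15 − 19 − 19 − 23)/11 = -11.3636
Numerator Σ_{t=1}^{9}(x_t−x̄)(x_{t+2}−x̄) = 235.3719
Denominator Σ(x_t−x̄)² = 502.5455
r_2 = 235.3719 / 502.5455 = 0.468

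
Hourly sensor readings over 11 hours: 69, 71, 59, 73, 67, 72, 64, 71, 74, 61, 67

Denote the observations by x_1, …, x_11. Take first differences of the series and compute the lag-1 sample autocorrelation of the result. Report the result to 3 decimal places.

-0.683

First differences Δx: 2, -12, 14, -6, 5, -8, 7, 3, -13, 6
Mean of differences = -0.2000
Numerator Σ(Δx_t−Δx̄)(Δx_{t+1}−Δx̄) = -500.0400
Denominator Σ(Δx_t−Δx̄)² = 731.6000
r_1(Δx) = -500.0400 / 731.6000 = -0.683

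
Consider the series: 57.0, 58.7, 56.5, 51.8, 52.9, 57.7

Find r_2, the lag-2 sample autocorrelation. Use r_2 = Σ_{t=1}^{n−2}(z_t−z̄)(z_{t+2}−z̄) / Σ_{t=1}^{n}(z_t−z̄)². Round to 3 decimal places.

Mean z̄ = (57.0 + 58.7 + 56.5 + 51.8 + 52.9 + 57.7)/6 = 55.7667
Deviations from mean: 1.2333, 2.9333, 0.7333, -3.9667, -2.8667, 1.9333
Numerator Σ_{t=1}^{4}(z_t−z̄)(z_{t+2}−z̄) = -20.5022
Denominator Σ(z_t−z̄)² = 38.3533
r_2 = -20.5022 / 38.3533 = -0.535

-0.535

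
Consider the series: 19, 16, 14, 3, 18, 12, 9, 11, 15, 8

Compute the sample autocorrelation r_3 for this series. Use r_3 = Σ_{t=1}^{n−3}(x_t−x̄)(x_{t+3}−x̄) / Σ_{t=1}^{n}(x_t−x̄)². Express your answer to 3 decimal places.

Mean x̄ = (19 + 16 + 14 + 3 + 18 + 12 + 9 + 11 + 15 + 8)/10 = 12.5000
Σ(x_t−x̄)(x_{t+3}−x̄) = (-61.7500) + (19.2500) + (-0.7500) + (33.2500) + (-8.2500) + (-1.2500) + (15.7500) = -3.7500
Denominator Σ(x_t−x̄)² = 218.5000
r_3 = -3.7500 / 218.5000 = -0.017

-0.017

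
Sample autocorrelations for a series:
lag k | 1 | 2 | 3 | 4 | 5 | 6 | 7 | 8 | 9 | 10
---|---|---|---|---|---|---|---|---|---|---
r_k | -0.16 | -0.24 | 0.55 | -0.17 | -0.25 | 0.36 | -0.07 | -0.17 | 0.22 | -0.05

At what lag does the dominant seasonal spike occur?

The largest autocorrelation is r_3 = 0.55, with weaker echoes at lags 6 (0.36) and 9 (0.22); the remaining lags stay at or below -0.05.
The dominant spike at lag 3 indicates a seasonal period of 3.

3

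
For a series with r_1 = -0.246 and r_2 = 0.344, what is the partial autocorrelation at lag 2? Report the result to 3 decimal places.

φ_{22} = (r_2 − r_1²) / (1 − r_1²)
r_1² = (-0.246)² = 0.060516
Numerator = 0.344 − 0.0605 = 0.2835; denominator = 1 − 0.0605 = 0.9395
φ_{22} = 0.2835 / 0.9395 = 0.302

0.302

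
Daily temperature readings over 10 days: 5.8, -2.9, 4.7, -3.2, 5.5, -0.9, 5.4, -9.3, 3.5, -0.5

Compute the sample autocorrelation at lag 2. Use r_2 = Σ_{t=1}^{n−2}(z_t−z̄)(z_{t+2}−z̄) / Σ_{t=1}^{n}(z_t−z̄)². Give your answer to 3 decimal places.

Mean z̄ = (5.8 − 2.9 + 4.7 − 3.2 + 5.5 − 0.9 + 5.4 − 9.3 + 3.5 − 0.5)/10 = 0.8100
Numerator Σ_{t=1}^{8}(z_t−z̄)(z_{t+2}−z̄) = 123.7958
Denominator Σ(z_t−z̄)² = 227.0290
r_2 = 123.7958 / 227.0290 = 0.545

0.545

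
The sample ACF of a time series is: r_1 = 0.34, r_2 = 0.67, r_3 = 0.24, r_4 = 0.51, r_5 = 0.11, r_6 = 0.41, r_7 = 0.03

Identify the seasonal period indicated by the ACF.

2

The largest autocorrelation is r_2 = 0.67, with weaker echoes at lags 4 (0.51) and 6 (0.41); the remaining lags stay at or below 0.34.
The dominant spike at lag 2 indicates a seasonal period of 2.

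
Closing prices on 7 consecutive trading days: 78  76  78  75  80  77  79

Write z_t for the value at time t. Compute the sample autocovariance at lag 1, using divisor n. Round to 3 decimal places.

-1.557

Mean z̄ = (78 + 76 + 78 + 75 + 80 + 77 + 79)/7 = 77.5714
Deviations: 0.4286, -1.5714, 0.4286, -2.5714, 2.4286, -0.5714, 1.4286
Σ_{t=1}^{6}(z_t−z̄)(z_{t+1}−z̄) = -10.8980
γ_1 = -10.8980 / 7 = -1.557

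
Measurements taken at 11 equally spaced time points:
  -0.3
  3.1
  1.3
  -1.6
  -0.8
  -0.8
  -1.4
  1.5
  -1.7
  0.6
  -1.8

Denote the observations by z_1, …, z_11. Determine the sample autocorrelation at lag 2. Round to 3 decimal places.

Mean z̄ = (-0.3 + 3.1 + 1.3 − 1.6 − 0.8 − 0.8 − 1.4 + 1.5 − 1.7 + 0.6 − 1.8)/11 = -0.1727
Numerator Σ_{t=1}^{9}(z_t−z̄)(z_{t+2}−z̄) = 0.4858
Denominator Σ(z_t−z̄)² = 25.6018
r_2 = 0.4858 / 25.6018 = 0.019

0.019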